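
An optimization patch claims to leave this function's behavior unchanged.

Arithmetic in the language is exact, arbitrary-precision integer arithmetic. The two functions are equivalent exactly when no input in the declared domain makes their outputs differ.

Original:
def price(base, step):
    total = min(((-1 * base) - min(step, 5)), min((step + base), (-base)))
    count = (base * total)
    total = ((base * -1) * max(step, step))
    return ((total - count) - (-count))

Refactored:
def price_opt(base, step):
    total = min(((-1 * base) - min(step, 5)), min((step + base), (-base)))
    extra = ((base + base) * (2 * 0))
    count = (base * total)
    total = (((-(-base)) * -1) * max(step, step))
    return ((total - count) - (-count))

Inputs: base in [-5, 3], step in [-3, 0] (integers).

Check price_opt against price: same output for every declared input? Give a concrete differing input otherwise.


The two are interchangeable: arithmetic usage differs, and local variable names differ, and constant usage differs, and statement counts differ, and every declared input agrees.
Spot check at base=-2, step=0 — price: total=-2, then count=4, then total=0, then returns 0. price_opt: total=-2, then extra=0, then count=4, then total=0, then returns 0. Both give 0.
Sweeping the whole domain (36 inputs) finds no disagreement.
verdict: equivalent


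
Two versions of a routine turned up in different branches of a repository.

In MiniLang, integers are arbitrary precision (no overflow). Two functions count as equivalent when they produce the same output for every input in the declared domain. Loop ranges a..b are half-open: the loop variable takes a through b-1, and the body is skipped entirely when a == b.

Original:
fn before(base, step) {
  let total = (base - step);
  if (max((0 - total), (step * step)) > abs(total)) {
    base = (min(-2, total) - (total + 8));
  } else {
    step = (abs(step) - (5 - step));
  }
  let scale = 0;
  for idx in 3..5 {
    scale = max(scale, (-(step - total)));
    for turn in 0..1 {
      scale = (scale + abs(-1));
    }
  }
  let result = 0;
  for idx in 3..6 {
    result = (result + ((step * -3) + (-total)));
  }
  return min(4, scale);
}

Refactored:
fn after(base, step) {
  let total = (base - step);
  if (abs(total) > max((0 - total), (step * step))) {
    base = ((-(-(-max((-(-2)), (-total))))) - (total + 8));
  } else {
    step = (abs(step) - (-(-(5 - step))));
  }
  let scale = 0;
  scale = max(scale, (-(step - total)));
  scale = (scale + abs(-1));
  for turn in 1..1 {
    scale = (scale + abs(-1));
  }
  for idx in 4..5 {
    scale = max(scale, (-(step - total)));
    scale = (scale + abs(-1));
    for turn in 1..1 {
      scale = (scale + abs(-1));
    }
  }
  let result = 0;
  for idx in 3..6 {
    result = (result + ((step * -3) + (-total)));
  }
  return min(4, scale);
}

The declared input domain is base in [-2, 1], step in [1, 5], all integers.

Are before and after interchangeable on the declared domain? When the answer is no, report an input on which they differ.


These are not equivalent — on base=1, step=1 the outputs split (2 vs 4).
before: total = 0; (max((0 - total), (step * step)) > abs(total)) -> true; base = -10; scale = 0; [idx=3]; scale = 0; [turn=0]; scale = 1; [idx=4]; scale = 1; [turn=0]; scale = 2; result = 0; [idx=3]; result = -3; [idx=4]; result = -6; [idx=5]; result = -9; return 2
after: total = 0; (abs(total) > max((0 - total), (step * step))) -> false; step = -3; scale = 0; scale = 3; scale = 4; the turn loop: no iterations; [idx=4]; scale = 4; scale = 5; the turn loop: no iterations; result = 0; [idx=3]; result = 9; [idx=4]; result = 18; [idx=5]; result = 27; return 4
verdict: not equivalent; witness: base=1, step=1


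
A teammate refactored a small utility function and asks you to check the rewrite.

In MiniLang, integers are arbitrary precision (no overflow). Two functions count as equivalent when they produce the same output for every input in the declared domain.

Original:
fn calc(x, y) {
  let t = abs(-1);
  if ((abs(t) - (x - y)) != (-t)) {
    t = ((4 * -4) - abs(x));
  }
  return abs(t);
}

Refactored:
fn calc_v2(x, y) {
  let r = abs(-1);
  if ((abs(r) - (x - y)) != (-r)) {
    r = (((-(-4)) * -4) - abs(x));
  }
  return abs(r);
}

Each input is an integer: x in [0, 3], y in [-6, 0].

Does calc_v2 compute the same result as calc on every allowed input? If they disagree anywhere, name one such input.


This is a faithful refactor — local variable names differ, but the computed results match everywhere.
Tracing x=1, y=-5: calc: t=1, then ((abs(t) - (x - y)) != (-t)) is true, then t=-17, then returns 17 | calc_v2: r=1, then ((abs(r) - (x - y)) != (-r)) is true, then r=-17, then returns 17 — matching result 17.
Checked all 28 inputs in the declared domain: the outputs agree on every one.
verdict: equivalent


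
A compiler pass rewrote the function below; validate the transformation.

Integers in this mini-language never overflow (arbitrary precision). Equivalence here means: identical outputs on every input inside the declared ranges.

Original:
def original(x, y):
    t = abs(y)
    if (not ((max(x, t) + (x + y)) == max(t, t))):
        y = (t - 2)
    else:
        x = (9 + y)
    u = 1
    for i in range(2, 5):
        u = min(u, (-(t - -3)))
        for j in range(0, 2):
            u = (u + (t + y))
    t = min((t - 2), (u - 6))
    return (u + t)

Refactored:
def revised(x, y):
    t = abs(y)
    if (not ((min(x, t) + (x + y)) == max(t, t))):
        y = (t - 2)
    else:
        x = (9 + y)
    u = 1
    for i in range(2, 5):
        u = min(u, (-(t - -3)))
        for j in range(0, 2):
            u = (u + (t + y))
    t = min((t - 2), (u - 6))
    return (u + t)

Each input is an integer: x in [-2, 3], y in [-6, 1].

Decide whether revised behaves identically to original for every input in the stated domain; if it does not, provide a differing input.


Input x=-1, y=1: -6 from original versus -14 from revised.
verdict: not equivalent; witness: x=-1, y=1


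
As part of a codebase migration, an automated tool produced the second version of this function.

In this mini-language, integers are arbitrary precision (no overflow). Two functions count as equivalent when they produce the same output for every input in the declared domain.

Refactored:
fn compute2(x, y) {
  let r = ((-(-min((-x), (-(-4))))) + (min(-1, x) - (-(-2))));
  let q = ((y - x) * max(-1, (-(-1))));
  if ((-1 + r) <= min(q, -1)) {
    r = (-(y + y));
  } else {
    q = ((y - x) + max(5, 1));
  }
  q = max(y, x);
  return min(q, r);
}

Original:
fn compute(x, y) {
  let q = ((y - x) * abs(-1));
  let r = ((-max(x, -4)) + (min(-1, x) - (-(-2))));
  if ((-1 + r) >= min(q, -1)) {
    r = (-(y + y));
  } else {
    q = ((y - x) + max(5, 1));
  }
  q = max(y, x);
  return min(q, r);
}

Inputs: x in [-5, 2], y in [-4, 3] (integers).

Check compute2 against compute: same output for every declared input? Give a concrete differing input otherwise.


There is a counterexample at x=-5, y=-2: -3 on one side, -2 on the other.
compute: q = 3; r = -3; ((-1 + r) >= min(q, -1)) -> false; q = 8; q = -2; return -3
compute2: r = -3; q = 3; ((-1 + r) <= min(q, -1)) -> true; r = 4; q = -2; return -2
verdict: not equivalent; witness: x=-5, y=-2


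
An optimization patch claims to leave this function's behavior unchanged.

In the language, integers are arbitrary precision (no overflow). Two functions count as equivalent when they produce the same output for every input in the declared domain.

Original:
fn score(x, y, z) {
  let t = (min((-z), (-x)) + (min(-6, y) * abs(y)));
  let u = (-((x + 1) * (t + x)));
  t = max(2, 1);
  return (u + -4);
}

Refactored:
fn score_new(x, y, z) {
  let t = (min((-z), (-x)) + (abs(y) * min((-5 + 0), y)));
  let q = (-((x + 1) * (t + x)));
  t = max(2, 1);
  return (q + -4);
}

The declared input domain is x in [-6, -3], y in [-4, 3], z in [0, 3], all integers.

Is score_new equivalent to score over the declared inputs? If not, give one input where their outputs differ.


These are not equivalent — on x=-6, y=-4, z=0 the outputs split (-154 vs -134).
score: t=-24, then u=-150, then t=2, then returns -154
score_new: t=-20, then q=-130, then t=2, then returns -134
verdict: not equivalent; witness: x=-6, y=-4, z=0


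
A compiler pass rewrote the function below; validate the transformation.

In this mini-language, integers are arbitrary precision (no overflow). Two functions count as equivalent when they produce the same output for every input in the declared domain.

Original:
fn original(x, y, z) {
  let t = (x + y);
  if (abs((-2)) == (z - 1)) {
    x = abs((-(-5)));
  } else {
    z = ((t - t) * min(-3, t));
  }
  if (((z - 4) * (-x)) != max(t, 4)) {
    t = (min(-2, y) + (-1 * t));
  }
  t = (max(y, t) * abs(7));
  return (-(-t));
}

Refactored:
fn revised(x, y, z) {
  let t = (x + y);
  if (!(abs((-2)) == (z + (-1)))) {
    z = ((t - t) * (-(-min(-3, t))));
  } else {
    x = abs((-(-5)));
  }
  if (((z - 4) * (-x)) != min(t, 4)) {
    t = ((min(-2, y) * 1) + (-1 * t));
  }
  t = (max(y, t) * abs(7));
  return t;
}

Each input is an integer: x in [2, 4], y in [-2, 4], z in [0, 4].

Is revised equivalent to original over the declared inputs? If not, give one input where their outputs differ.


Not equivalent: x=2, y=3, z=3 separates them (35 vs 21).
original: t := 5 | (abs((-2)) == (z - 1)): true | x := 5 | (((z - 4) * (-x)) != max(t, 4)): false | t := 35 | result 35
revised: t := 5 | (!(abs((-2)) == (z + (-1)))): false | x := 5 | (((z - 4) * (-x)) != min(t, 4)): true | t := -7 | t := 21 | result 21
verdict: not equivalent; witness: x=2, y=3, z=3


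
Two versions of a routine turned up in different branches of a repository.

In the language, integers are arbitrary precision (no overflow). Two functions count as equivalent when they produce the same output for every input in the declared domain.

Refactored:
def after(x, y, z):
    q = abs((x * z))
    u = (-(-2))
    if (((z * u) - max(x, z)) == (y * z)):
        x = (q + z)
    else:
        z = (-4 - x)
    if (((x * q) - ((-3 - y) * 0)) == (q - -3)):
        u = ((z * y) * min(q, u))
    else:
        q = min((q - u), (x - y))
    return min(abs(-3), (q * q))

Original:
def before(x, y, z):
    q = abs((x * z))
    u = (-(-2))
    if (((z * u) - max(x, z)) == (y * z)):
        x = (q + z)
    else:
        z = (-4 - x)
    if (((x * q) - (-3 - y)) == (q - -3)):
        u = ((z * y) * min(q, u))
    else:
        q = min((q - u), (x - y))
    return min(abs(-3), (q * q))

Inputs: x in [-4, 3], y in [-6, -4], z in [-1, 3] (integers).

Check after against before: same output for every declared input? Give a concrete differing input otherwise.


There is a counterexample at x=3, y=-6, z=-1: 3 on one side, 1 on the other.
before: q=3, then u=2, then (((z * u) - max(x, z)) == (y * z)) is false, then z=-7, then (((x * q) - (-3 - y)) == (q - -3)) is true, then u=84, then returns 3
after: q=3, then u=2, then (((z * u) - max(x, z)) == (y * z)) is false, then z=-7, then (((x * q) - ((-3 - y) * 0)) == (q - -3)) is false, then q=1, then returns 1
verdict: not equivalent; witness: x=3, y=-6, z=-1


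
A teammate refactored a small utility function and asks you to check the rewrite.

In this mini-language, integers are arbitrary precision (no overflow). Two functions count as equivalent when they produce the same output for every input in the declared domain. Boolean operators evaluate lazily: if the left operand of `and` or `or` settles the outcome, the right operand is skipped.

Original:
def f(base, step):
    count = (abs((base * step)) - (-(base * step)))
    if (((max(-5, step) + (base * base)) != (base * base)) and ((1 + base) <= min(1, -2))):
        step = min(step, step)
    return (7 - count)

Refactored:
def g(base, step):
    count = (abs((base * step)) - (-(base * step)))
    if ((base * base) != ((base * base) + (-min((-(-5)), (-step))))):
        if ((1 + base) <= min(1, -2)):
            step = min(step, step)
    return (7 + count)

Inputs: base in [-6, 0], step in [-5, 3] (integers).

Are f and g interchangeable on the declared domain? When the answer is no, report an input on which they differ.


These are not equivalent — on base=-6, step=-5 the outputs split (-53 vs 67).
f: count becomes 60; next (((max(-5, step) + (base * base)) != (base * base)) and ((1 + base) <= min(1, -2))) evaluates to true; next step becomes -5; next final value -53
g: count becomes 60; next ((base * base) != ((base * base) + (-min((-(-5)), (-step))))) evaluates to true; next ((1 + base) <= min(1, -2)) evaluates to true; next step becomes -5; next final value 67
verdict: not equivalent; witness: base=-6, step=-5


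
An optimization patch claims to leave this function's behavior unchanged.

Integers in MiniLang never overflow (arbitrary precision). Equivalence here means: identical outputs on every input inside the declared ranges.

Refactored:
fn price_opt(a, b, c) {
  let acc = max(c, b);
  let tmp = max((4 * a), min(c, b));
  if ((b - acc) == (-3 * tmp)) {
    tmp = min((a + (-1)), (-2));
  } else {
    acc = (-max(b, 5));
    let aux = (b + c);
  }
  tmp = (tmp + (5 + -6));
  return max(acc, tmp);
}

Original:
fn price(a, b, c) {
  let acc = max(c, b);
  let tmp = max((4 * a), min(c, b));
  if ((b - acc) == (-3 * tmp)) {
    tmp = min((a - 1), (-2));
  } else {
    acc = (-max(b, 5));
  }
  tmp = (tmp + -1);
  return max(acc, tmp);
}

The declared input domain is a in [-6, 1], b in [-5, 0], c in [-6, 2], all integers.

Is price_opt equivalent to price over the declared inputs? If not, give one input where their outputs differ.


Equivalent — the differences include statement counts differ; and arithmetic usage differs; and local variable names differ; and constant usage differs, yet no declared input distinguishes the two.
One worked example (a=-6, b=-4, c=-5) — price: acc = -4; tmp = -5; ((b - acc) == (-3 * tmp)) -> false; acc = -5; tmp = -6; return -5; price_opt: acc = -4; tmp = -5; ((b - acc) == (-3 * tmp)) -> false; acc = -5; aux = -9; tmp = -6; return -5; agreement on -5.
Across all 432 domain points the two functions coincide.
verdict: equivalent


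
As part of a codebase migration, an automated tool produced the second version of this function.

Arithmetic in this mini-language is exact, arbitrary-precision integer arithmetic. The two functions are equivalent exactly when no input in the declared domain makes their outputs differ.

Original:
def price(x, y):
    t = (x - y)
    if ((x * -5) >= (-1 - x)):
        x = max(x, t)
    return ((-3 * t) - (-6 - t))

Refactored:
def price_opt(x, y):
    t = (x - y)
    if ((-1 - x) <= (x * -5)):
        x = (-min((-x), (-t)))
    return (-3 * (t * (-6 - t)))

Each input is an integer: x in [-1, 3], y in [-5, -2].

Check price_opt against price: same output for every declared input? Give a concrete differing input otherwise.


The rewrite breaks on x=-1, y=-5, where the results are -2 and 120.
price: t becomes 4; next ((x * -5) >= (-1 - x)) evaluates to true; next x becomes 4; next final value -2
price_opt: t becomes 4; next ((-1 - x) <= (x * -5)) evaluates to true; next x becomes 4; next final value 120
verdict: not equivalent; witness: x=-1, y=-5


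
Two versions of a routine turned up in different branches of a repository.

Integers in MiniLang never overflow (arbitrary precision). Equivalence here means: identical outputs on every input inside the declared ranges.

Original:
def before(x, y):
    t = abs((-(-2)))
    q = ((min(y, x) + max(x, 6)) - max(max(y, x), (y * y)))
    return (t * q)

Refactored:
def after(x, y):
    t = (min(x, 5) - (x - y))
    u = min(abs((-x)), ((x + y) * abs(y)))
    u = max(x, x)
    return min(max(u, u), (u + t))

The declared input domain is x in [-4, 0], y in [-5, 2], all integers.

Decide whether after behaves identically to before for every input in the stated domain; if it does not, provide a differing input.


Try x=-4, y=-5.
before: t=2, then q=-24, then returns -48
after: t=-5, then u=-45, then u=-4, then returns -9
-48 and -9 differ, so these are not the same function on this domain.
verdict: not equivalent; witness: x=-4, y=-5


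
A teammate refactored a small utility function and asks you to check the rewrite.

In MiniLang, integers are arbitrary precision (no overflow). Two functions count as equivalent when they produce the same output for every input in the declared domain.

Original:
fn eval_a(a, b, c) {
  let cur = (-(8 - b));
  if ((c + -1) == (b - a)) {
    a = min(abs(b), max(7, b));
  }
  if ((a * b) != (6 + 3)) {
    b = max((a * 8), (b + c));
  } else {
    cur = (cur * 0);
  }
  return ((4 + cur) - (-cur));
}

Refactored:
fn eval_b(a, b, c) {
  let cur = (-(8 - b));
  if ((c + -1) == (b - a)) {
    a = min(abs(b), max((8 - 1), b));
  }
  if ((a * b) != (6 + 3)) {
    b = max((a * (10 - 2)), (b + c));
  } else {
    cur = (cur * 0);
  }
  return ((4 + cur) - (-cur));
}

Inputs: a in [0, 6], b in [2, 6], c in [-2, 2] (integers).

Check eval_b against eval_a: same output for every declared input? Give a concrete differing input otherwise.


The two are interchangeable: constant usage differs; and arithmetic usage differs, and every declared input agrees.
As a probe, take a=4, b=5, c=0: eval_a runs cur=-3, then ((c + -1) == (b - a)) is false, then ((a * b) != (6 + 3)) is true, then b=32, then returns -2; eval_b runs cur=-3, then ((c + -1) == (b - a)) is false, then ((a * b) != (6 + 3)) is true, then b=32, then returns -2; both end at -2.
Sweeping the whole domain (175 inputs) finds no disagreement.
verdict: equivalent


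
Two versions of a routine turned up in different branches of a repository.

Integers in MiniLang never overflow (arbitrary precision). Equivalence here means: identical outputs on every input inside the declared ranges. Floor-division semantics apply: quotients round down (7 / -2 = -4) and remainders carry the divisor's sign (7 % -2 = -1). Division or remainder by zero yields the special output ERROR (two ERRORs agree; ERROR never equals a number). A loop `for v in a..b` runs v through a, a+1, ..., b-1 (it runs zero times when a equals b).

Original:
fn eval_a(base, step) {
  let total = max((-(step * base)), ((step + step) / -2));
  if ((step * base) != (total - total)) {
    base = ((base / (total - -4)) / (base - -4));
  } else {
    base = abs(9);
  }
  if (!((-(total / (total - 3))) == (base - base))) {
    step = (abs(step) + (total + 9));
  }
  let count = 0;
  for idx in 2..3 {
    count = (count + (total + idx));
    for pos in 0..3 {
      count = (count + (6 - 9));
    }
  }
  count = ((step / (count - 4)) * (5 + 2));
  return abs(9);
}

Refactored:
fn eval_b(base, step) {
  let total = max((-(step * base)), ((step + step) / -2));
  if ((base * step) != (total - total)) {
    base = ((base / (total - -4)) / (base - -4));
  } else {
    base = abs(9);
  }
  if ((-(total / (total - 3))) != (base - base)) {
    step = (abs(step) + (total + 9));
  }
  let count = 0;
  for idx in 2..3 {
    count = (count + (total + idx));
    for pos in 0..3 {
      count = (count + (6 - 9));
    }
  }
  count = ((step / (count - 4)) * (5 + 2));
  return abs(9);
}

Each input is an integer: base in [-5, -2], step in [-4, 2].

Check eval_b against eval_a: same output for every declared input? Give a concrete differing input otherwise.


The two are interchangeable: boolean connective usage differs; comparison usage differs, and every declared input agrees.
As a probe, take base=-2, step=-3: eval_a runs total := 3 | ((step * base) != (total - total)): true | base := -1 | divide-by-zero, output ERROR; eval_b runs total := 3 | ((base * step) != (total - total)): true | base := -1 | divide-by-zero, output ERROR; both end at ERROR.
Sweeping the whole domain (28 inputs) finds no disagreement.
verdict: equivalent


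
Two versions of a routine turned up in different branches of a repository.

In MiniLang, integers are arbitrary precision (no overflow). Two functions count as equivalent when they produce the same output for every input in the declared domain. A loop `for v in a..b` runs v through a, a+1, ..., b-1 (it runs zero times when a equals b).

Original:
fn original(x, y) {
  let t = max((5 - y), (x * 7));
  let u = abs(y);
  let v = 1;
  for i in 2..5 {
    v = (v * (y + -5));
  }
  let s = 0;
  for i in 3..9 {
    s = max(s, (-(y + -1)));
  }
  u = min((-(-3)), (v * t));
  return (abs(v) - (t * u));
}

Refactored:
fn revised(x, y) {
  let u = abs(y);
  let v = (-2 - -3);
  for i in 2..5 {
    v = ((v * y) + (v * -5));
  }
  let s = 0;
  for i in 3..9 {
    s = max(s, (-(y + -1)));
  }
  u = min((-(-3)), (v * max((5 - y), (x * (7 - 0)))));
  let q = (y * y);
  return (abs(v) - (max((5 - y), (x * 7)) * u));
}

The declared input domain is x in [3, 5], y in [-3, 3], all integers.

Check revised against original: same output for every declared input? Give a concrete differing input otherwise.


The two are interchangeable: constant usage differs, and arithmetic usage differs, and min/max/abs usage differs, and local variable names differ, and every declared input agrees.
One worked example (x=5, y=3) — original: t := 35 | u := 3 | v := 1 | iter i=2: | v := -2 | iter i=3: | v := 4 | iter i=4: | v := -8 | s := 0 | iter i=3: | s := 0 | iter i=4: | s := 0 | iter i=5: | s := 0 | iter i=6: | s := 0 | iter i=7: | s := 0 | iter i=8: | s := 0 | u := -280 | result 9808; revised: u := 3 | v := 1 | iter i=2: | v := -2 | iter i=3: | v := 4 | iter i=4: | v := -8 | s := 0 | iter i=3: | s := 0 | iter i=4: | s := 0 | iter i=5: | s := 0 | iter i=6: | s := 0 | iter i=7: | s := 0 | iter i=8: | s := 0 | u := -280 | q := 9 | result 9808; agreement on 9808.
Sweeping the whole domain (21 inputs) finds no disagreement.
verdict: equivalent


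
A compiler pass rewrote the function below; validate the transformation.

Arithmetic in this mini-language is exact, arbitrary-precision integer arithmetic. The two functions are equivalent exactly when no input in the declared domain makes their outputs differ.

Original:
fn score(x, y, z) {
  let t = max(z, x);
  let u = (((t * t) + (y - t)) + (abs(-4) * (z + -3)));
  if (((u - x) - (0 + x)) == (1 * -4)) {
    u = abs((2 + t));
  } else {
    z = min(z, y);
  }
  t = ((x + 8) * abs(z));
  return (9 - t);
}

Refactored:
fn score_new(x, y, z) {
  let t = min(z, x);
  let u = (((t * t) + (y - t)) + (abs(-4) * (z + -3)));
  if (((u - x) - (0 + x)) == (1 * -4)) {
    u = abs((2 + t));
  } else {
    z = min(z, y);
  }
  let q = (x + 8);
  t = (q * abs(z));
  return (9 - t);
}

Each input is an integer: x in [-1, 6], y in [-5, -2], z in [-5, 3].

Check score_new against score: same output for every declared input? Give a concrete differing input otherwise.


Evaluate both at x=0, y=-4, z=3.
score: t = 3; u = 2; (((u - x) - (0 + x)) == (1 * -4)) -> false; z = -4; t = 32; return -23
score_new: t = 0; u = -4; (((u - x) - (0 + x)) == (1 * -4)) -> true; u = 2; q = 8; t = 24; return -15
-23 vs -15 — the two versions disagree here.
verdict: not equivalent; witness: x=0, y=-4, z=3


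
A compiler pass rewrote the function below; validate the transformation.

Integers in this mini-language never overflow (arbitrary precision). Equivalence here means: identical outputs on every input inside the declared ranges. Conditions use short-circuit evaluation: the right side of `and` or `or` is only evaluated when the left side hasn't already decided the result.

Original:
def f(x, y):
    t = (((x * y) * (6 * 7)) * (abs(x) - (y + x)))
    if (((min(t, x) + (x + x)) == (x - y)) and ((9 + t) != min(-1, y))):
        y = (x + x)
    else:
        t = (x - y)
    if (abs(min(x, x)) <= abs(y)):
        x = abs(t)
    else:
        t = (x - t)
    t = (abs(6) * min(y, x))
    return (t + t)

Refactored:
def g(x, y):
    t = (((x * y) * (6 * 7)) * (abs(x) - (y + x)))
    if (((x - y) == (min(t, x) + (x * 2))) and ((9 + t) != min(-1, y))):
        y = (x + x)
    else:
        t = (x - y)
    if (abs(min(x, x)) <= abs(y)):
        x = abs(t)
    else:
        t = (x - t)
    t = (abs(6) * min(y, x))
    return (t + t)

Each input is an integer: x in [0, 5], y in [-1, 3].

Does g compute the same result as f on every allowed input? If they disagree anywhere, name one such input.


Changes here: constant usage differs; arithmetic usage differs; the full 30-point sweep finds no disagreement.
verdict: equivalent


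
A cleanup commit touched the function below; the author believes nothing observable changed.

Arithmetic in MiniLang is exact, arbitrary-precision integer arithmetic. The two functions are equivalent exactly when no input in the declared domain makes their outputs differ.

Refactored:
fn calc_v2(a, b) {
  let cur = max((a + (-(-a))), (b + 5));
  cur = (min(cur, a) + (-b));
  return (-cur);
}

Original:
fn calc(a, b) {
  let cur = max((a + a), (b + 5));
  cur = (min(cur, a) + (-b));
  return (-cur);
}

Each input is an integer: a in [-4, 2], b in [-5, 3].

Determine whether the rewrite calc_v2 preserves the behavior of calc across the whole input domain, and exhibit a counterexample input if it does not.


Although same computation, different form, 63/63 inputs agree.
verdict: equivalent


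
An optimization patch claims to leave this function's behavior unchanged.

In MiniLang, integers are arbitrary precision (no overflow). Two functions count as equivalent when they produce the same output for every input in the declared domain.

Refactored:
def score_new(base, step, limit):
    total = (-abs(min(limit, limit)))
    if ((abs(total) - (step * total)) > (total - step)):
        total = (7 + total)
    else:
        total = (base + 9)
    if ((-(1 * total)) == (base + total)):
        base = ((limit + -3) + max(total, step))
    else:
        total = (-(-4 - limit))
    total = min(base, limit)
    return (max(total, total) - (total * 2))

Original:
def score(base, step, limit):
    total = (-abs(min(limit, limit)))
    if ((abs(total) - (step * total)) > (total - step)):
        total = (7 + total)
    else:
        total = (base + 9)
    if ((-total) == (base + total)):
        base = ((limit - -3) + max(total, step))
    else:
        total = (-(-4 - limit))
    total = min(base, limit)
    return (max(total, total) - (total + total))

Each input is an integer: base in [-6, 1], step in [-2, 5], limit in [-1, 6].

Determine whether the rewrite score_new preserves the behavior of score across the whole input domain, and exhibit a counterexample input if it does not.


On input base=-4, step=-1, limit=5, score returns -5 while score_new returns -4.
verdict: not equivalent; witness: base=-4, step=-1, limit=5


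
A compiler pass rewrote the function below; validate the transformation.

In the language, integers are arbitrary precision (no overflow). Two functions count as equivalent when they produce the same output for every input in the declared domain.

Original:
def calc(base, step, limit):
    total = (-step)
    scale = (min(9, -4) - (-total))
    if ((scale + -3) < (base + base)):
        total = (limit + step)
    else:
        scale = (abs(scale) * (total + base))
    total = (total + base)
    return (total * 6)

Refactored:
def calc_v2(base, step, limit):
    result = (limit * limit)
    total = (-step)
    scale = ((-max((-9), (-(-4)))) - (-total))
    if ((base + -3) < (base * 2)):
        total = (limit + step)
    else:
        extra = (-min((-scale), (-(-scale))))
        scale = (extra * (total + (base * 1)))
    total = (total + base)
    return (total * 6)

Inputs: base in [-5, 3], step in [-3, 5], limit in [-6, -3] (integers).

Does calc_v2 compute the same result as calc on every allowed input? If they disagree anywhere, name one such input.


Not equivalent: base=-5, step=4, limit=-6 separates them (-42 vs -54).
calc: total=-4, then scale=-8, then ((scale + -3) < (base + base)) is true, then total=-2, then total=-7, then returns -42
calc_v2: result=36, then total=-4, then scale=-8, then ((base + -3) < (base * 2)) is false, then extra=8, then scale=-72, then total=-9, then returns -54
verdict: not equivalent; witness: base=-5, step=4, limit=-6


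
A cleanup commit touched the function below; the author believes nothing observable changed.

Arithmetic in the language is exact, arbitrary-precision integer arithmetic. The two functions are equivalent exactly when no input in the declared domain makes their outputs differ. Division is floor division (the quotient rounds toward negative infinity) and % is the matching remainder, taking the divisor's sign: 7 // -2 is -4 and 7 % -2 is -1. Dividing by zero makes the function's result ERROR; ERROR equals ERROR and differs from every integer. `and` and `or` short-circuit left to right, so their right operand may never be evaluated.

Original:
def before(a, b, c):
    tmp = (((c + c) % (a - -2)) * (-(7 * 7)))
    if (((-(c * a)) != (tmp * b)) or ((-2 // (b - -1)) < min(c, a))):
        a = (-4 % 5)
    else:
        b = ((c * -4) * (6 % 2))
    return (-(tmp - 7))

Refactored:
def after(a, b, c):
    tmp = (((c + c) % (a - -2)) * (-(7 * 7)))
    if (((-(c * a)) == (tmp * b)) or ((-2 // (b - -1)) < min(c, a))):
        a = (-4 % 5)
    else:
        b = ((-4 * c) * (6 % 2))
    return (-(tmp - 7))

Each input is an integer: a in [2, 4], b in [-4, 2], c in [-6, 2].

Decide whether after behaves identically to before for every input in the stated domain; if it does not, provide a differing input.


These are not equivalent — on a=2, b=-1, c=-6 the outputs split (7 vs ERROR).
before: tmp = 0; (((-(c * a)) != (tmp * b)) or ((-2 // (b - -1)) < min(c, a))) -> true; a = 1; return 7
after: tmp = 0; division by zero -> ERROR
verdict: not equivalent; witness: a=2, b=-1, c=-6


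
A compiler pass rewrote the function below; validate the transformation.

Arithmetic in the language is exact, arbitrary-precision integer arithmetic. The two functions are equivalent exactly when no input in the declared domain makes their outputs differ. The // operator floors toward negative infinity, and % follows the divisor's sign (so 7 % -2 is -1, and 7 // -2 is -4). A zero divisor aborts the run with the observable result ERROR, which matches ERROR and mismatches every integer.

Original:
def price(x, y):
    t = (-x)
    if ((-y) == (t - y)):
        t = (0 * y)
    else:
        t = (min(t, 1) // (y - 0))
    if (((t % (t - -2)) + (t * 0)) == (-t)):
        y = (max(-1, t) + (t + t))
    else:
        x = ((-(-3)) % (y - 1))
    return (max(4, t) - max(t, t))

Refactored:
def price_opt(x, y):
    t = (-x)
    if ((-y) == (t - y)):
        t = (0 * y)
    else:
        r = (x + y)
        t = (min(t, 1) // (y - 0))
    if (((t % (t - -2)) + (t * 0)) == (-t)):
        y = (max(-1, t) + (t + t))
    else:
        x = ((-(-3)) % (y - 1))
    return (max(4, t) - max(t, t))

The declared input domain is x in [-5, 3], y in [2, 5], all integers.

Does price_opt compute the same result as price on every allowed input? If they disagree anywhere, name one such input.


Reading the diff, among the changes: local variable names differ; and statement counts differ; and arithmetic usage differs.
Tracing x=-4, y=2: price: t=4, then ((-y) == (t - y)) is false, then t=0, then (((t % (t - -2)) + (t * 0)) == (-t)) is true, then y=0, then returns 4 | price_opt: t=4, then ((-y) == (t - y)) is false, then r=-2, then t=0, then (((t % (t - -2)) + (t * 0)) == (-t)) is true, then y=0, then returns 4 — matching result 4.
An exhaustive pass over the 36 declared inputs shows identical outputs.
verdict: equivalent


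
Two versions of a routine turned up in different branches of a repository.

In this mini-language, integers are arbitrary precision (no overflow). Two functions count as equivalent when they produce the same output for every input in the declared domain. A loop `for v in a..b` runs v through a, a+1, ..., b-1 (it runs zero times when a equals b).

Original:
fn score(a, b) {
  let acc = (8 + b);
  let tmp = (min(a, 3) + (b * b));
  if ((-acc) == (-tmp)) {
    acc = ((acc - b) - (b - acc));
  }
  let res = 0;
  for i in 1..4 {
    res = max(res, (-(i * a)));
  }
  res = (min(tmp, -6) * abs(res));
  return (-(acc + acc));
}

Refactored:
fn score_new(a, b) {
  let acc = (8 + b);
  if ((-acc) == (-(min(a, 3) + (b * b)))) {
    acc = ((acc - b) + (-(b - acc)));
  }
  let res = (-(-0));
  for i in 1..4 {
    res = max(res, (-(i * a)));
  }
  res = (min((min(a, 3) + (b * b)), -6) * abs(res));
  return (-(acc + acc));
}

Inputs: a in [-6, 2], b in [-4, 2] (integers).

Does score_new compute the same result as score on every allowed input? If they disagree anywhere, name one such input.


Behavior is preserved: although constant usage differs, and local variable names differ, and arithmetic usage differs, and min/max/abs usage differs, and statement counts differ, the outputs never diverge.
Tracing a=1, b=-3: score: acc=5, then tmp=10, then ((-acc) == (-tmp)) is false, then res=0, then (i=1), then res=0, then (i=2), then res=0, then (i=3), then res=0, then res=0, then returns -10 | score_new: acc=5, then ((-acc) == (-(min(a, 3) + (b * b)))) is false, then res=0, then (i=1), then res=0, then (i=2), then res=0, then (i=3), then res=0, then res=0, then returns -10 — matching result -10.
Across all 63 domain points the two functions coincide.
verdict: equivalent


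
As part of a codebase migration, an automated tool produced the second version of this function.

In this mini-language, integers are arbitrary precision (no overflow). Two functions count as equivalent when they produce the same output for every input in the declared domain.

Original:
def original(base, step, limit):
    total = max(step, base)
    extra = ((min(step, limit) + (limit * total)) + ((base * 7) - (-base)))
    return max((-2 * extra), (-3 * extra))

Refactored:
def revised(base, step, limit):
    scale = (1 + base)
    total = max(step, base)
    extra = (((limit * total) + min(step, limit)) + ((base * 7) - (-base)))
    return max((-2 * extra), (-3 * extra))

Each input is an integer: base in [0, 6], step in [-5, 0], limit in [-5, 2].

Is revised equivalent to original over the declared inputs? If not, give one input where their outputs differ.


The two are interchangeable: local variable names differ, arithmetic usage differs, constant usage differs, statement counts differ, and every declared input agrees.
Tracing base=3, step=-3, limit=-2: original: total := 3 | extra := 15 | result -30 | revised: scale := 4 | total := 3 | extra := 15 | result -30 — matching result -30.
Checked all 336 inputs in the declared domain: the outputs agree on every one.
verdict: equivalent


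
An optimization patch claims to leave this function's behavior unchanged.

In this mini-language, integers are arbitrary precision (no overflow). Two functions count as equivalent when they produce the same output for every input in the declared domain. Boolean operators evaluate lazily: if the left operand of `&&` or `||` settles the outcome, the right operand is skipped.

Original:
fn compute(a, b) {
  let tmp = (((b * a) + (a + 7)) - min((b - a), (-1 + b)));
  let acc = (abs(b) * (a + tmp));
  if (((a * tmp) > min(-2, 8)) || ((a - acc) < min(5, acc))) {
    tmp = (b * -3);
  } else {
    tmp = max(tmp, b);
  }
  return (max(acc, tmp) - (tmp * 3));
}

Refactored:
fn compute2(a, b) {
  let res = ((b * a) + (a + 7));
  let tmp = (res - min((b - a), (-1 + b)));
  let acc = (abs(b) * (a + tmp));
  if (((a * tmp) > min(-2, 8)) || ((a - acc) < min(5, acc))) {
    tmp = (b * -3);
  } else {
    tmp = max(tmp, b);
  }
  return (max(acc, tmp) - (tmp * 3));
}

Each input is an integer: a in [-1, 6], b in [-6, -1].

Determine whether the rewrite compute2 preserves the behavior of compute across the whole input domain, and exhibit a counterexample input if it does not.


The two versions differ — the changes include statement counts differ, and local variable names differ.
Tracing a=5, b=-6: compute: tmp becomes -7; next acc becomes -12; next (((a * tmp) > min(-2, 8)) || ((a - acc) < min(5, acc))) evaluates to false; next tmp becomes -6; next final value 12 | compute2: res becomes -18; next tmp becomes -7; next acc becomes -12; next (((a * tmp) > min(-2, 8)) || ((a - acc) < min(5, acc))) evaluates to false; next tmp becomes -6; next final value 12 — matching result 12.
Sweeping the whole domain (48 inputs) finds no disagreement.
verdict: equivalent


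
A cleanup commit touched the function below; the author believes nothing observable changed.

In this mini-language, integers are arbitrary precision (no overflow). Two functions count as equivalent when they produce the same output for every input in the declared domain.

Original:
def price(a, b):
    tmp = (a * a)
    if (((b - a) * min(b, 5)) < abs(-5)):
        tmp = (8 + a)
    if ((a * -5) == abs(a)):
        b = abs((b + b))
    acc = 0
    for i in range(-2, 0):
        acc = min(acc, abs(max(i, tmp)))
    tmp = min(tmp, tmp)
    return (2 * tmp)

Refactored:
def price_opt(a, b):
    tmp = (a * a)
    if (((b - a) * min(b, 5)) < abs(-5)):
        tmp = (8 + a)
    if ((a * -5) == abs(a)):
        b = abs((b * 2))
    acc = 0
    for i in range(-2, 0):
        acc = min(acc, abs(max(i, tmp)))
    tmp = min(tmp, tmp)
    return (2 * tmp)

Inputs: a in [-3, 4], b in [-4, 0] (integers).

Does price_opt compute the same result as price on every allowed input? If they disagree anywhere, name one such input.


Changes here: constant usage differs, plus arithmetic usage differs; the full 40-point sweep finds no disagreement.
verdict: equivalent


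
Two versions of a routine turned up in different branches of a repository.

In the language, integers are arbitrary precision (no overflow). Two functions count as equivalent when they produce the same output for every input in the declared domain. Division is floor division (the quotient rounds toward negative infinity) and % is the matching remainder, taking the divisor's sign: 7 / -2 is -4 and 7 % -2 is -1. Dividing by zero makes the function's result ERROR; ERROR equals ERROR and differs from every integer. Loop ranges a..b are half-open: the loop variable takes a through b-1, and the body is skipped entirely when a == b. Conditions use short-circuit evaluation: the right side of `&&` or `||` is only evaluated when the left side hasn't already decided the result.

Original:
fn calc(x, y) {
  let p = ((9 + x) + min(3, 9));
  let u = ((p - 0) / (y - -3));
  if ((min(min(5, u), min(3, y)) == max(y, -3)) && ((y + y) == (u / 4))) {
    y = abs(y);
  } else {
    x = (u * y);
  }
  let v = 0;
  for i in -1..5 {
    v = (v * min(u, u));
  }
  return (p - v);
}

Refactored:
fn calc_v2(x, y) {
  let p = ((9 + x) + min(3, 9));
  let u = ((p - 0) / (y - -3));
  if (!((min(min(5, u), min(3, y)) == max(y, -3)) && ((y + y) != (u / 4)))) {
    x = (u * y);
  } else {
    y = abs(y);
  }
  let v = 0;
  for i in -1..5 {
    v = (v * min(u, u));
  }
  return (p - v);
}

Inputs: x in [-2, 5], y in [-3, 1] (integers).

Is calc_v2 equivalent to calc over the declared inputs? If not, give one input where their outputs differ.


The one real change (`((y + y) == (u / 4))` became `((y + y) != (u / 4))`) has no effect anywhere in the declared ranges; all 40 inputs agree.
verdict: equivalent


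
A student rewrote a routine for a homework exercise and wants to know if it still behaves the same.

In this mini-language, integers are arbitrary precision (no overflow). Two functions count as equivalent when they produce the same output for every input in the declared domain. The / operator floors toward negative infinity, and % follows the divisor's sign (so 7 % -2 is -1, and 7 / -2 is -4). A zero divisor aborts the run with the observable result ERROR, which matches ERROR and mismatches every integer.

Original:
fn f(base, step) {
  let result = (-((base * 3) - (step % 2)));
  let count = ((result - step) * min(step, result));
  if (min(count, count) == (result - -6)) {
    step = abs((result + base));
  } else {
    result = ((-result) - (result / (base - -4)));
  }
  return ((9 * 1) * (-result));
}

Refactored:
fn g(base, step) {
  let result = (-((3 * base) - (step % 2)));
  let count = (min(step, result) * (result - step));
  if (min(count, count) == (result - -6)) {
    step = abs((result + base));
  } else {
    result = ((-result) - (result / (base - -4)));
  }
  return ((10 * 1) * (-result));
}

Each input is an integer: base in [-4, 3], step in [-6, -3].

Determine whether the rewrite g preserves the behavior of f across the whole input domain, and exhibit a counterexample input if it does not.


These are not equivalent — on base=-3, step=-6 the outputs split (162 vs 180).
f: result=9, then count=-90, then (min(count, count) == (result - -6)) is false, then result=-18, then returns 162
g: result=9, then count=-90, then (min(count, count) == (result - -6)) is false, then result=-18, then returns 180
verdict: not equivalent; witness: base=-3, step=-6
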